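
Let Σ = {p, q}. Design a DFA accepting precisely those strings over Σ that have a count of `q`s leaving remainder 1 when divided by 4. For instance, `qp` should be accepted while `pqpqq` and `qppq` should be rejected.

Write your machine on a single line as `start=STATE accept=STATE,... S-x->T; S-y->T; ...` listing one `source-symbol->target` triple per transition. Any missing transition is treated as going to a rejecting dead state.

start=A; accept=B; A-p->A; A-q->B; B-p->B; B-q->C; C-p->C; C-q->D; D-p->D; D-q->A

Keep the running count of `q`s modulo 4: each `q` advances along the cycle A → B → C → D → A while other symbols loop. Accept at B.
With 4 states:
       p  q 
>  A   A  B 
 * B   B  C 
   C   C  D 
   D   D  A 
(> = start, * = accepting)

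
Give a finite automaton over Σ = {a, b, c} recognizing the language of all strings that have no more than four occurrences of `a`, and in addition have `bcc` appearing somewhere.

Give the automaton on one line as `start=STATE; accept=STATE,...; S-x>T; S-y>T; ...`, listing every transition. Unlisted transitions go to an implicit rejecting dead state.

Build one automaton per condition and run them in lockstep. One (6 states) tracks the count of `a`s, saturating at 5; the other (4 states) tracks whether and how much of `bcc` has been seen. Each combined state is a pair, one component from each; accept when both components accept. Minimizing collapses redundant product states.
A 21-state machine:
          a    b    c  
>  s0     s1   s2   s0 
   s1     s3   s4   s1 
   s2     s1   s2   s5 
   s3     s6   s7   s3 
   s4     s3   s4   s8 
   s5     s1   s2   s9 
   s6    s10  s11   s6 
   s7     s6   s7  s12 
   s8     s3   s4  s13 
 * s9    s13   s9   s9 
   s10   s14  s15  s10 
   s11   s10  s11  s16 
   s12    s6   s7  s17 
 * s13   s17  s13  s13 
   s14   s14  s14  s14 
   s15   s14  s15  s18 
   s16   s10  s11  s19 
 * s17   s19  s17  s17 
   s18   s14  s15  s20 
 * s19   s20  s19  s19 
 * s20   s14  s20  s20 
(> = start, * = accepting)

start=s0; accept=s9,s13,s17,s19,s20; s0-a>s1; s0-b>s2; s0-c>s0; s1-a>s3; s1-b>s4; s1-c>s1; s2-a>s1; s2-b>s2; s2-c>s5; s3-a>s6; s3-b>s7; s3-c>s3; s4-a>s3; s4-b>s4; s4-c>s8; s5-a>s1; s5-b>s2; s5-c>s9; s6-a>s10; s6-b>s11; s6-c>s6; s7-a>s6; s7-b>s7; s7-c>s12; s8-a>s3; s8-b>s4; s8-c>s13; s9-a>s13; s9-b>s9; s9-c>s9; s10-a>s14; s10-b>s15; s10-c>s10; s11-a>s10; s11-b>s11; s11-c>s16; s12-a>s6; s12-b>s7; s12-c>s17; s13-a>s17; s13-b>s13; s13-c>s13; s14-a>s14; s14-b>s14; s14-c>s14; s15-a>s14; s15-b>s15; s15-c>s18; s16-a>s10; s16-b>s11; s16-c>s19; s17-a>s19; s17-b>s17; s17-c>s17; s18-a>s14; s18-b>s15; s18-c>s20; s19-a>s20; s19-b>s19; s19-c>s19; s20-a>s14; s20-b>s20; s20-c>s20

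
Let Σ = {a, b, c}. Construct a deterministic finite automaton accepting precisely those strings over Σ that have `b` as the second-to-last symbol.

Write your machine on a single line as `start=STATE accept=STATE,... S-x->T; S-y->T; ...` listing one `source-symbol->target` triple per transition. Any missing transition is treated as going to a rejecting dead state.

start=q0; accept=q7,q8,q9; q0-a->q1; q0-b->q2; q0-c->q3; q1-a->q4; q1-b->q5; q1-c->q6; q2-a->q7; q2-b->q8; q2-c->q9; q3-a->q10; q3-b->q11; q3-c->q12; q4-a->q4; q4-b->q5; q4-c->q6; q5-a->q7; q5-b->q8; q5-c->q9; q6-a->q10; q6-b->q11; q6-c->q12; q7-a->q4; q7-b->q5; q7-c->q6; q8-a->q7; q8-b->q8; q8-c->q9; q9-a->q10; q9-b->q11; q9-c->q12; q10-a->q4; q10-b->q5; q10-c->q6; q11-a->q7; q11-b->q8; q11-c->q9; q12-a->q10; q12-b->q11; q12-c->q12

A DFA must remember the last 2 symbols (since which symbol is second-to-last isn't known until the input ends). Use one state per possible window of the last ≤2 symbols; accept from those whose window starts with `b`.
A 13-state machine:
          a    b    c  
>  q0     q1   q2   q3 
   q1     q4   q5   q6 
   q2     q7   q8   q9 
   q3    q10  q11  q12 
   q4     q4   q5   q6 
   q5     q7   q8   q9 
   q6    q10  q11  q12 
 * q7     q4   q5   q6 
 * q8     q7   q8   q9 
 * q9    q10  q11  q12 
   q10    q4   q5   q6 
   q11    q7   q8   q9 
   q12   q10  q11  q12 
(> = start, * = accepting)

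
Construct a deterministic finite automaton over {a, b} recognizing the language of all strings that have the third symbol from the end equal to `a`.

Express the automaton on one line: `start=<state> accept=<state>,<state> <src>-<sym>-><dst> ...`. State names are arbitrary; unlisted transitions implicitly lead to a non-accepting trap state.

Because acceptance depends on a position counted from the end, the machine has to buffer the most recent 3 symbols. Make each state the string of the last up-to-3 symbols read; on input `x` shift the window left and append `x`. Accept when the buffered window has length 3 and begins with `a`.
15 states suffice.
          a    b  
>  q0     q1   q2 
   q1     q3   q4 
   q2     q5   q6 
   q3     q7   q8 
   q4     q9  q10 
   q5    q11  q12 
   q6    q13  q14 
 * q7     q7   q8 
 * q8     q9  q10 
 * q9    q11  q12 
 * q10   q13  q14 
   q11    q7   q8 
   q12    q9  q10 
   q13   q11  q12 
   q14   q13  q14 
(> = start, * = accepting)

start=q0 accept=q7,q8,q9,q10 q0-a->q1 q0-b->q2 q1-a->q3 q1-b->q4 q2-a->q5 q2-b->q6 q3-a->q7 q3-b->q8 q4-a->q9 q4-b->q10 q5-a->q11 q5-b->q12 q6-a->q13 q6-b->q14 q7-a->q7 q7-b->q8 q8-a->q9 q8-b->q10 q9-a->q11 q9-b->q12 q10-a->q13 q10-b->q14 q11-a->q7 q11-b->q8 q12-a->q9 q12-b->q10 q13-a->q11 q13-b->q12 q14-a->q13 q14-b->q14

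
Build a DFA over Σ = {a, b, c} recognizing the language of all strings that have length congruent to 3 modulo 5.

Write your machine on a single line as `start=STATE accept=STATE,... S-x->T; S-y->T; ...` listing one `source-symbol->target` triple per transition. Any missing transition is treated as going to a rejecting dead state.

start=q0; accept=q3; q0-a->q1; q0-b->q1; q0-c->q1; q1-a->q2; q1-b->q2; q1-c->q2; q2-a->q3; q2-b->q3; q2-c->q3; q3-a->q4; q3-b->q4; q3-c->q4; q4-a->q0; q4-b->q0; q4-c->q0

Only the length mod 5 matters, so use a 5-cycle: from any state, every input symbol moves to the next state, wrapping q4 back to q0. Mark q3 accepting.
With 5 states:
        a   b   c  
>  q0   q1  q1  q1 
   q1   q2  q2  q2 
   q2   q3  q3  q3 
 * q3   q4  q4  q4 
   q4   q0  q0  q0 
(> = start, * = accepting)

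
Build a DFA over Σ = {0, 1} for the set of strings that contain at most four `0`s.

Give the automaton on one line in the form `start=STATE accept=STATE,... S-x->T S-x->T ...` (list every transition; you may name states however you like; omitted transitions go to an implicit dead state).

Count `0`s, saturating at 5: states s0 through s4 mean 0 through 4 `0`s seen; s5 means more than 4. Each `0` increments (capped at s5); other symbols loop. Accept from {s0, s1, s2, s3, s4}.
6 states suffice.
        0   1  
>* s0   s1  s0 
 * s1   s2  s1 
 * s2   s3  s2 
 * s3   s4  s3 
 * s4   s5  s4 
   s5   s5  s5 
(> = start, * = accepting)

start=s0 accept=s0,s1,s2,s3,s4 s0-0->s1 s0-1->s0 s1-0->s2 s1-1->s1 s2-0->s3 s2-1->s2 s3-0->s4 s3-1->s3 s4-0->s5 s4-1->s4 s5-0->s5 s5-1->s5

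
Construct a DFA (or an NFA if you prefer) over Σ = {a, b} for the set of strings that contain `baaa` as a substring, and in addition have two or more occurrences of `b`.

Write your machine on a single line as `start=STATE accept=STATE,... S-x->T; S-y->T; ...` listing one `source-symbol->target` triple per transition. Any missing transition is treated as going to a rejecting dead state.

Run two small machines in parallel and take their product. One (5 states) tracks whether and how much of `baaa` has been seen; the other (4 states) tracks the count of `b`s, saturating at 3. Each combined state is a pair, one component from each; accept when both components accept. Equivalent product states are then merged.
9 states suffice.
        a   b  
>  s0   s0  s1 
   s1   s2  s3 
   s2   s4  s3 
   s3   s5  s3 
   s4   s6  s3 
   s5   s7  s3 
   s6   s6  s8 
   s7   s8  s3 
 * s8   s8  s8 
(> = start, * = accepting)

start=s0; accept=s8; s0-a->s0; s0-b->s1; s1-a->s2; s1-b->s3; s2-a->s4; s2-b->s3; s3-a->s5; s3-b->s3; s4-a->s6; s4-b->s3; s5-a->s7; s5-b->s3; s6-a->s6; s6-b->s8; s7-a->s8; s7-b->s3; s8-a->s8; s8-b->s8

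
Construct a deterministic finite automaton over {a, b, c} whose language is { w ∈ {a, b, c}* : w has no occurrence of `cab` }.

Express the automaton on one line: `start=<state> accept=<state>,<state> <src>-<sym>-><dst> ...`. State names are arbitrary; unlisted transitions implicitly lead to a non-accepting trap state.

start=q0 accept=q0,q1,q2 q0-a->q0 q0-b->q0 q0-c->q1 q1-a->q2 q1-b->q0 q1-c->q1 q2-a->q0 q2-b->q3 q2-c->q1 q3-a->q3 q3-b->q3 q3-c->q3

This is the complement of 'contains `cab`'. Use the same substring-matching states — q0 through q3 holding how much of `cab` has just been matched — but flip the accepting set: everything except the trap q3 accepts.
A 4-state machine:
        a   b   c  
>* q0   q0  q0  q1 
 * q1   q2  q0  q1 
 * q2   q0  q3  q1 
   q3   q3  q3  q3 
(> = start, * = accepting)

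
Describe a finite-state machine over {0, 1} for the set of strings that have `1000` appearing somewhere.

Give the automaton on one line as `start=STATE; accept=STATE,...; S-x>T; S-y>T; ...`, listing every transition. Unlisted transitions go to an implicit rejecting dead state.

Track how much of `1000` has been matched so far: state q0 is no progress, q4 is the absorbing accept state reached once `1000` has occurred. Intermediate states record partial matches; on a mismatch, fall back to the longest reusable overlap.
A 5-state machine:
        0   1  
>  q0   q0  q1 
   q1   q2  q1 
   q2   q3  q1 
   q3   q4  q1 
 * q4   q4  q4 
(> = start, * = accepting)

start=q0; accept=q4; q0-0>q0; q0-1>q1; q1-0>q2; q1-1>q1; q2-0>q3; q2-1>q1; q3-0>q4; q3-1>q1; q4-0>q4; q4-1>q4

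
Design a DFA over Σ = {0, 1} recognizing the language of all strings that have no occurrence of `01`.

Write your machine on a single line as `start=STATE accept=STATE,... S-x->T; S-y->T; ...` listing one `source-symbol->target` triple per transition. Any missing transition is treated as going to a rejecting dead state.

Track partial matches of the forbidden pattern `01`. State q2 is a dead state reached once `01` has occurred; every other state accepts. q0 means no part of `01` is currently matched.
With 3 states:
        0   1  
>* q0   q1  q0 
 * q1   q1  q2 
   q2   q2  q2 
(> = start, * = accepting)

start=q0; accept=q0,q1; q0-0->q1; q0-1->q0; q1-0->q1; q1-1->q2; q2-0->q2; q2-1->q2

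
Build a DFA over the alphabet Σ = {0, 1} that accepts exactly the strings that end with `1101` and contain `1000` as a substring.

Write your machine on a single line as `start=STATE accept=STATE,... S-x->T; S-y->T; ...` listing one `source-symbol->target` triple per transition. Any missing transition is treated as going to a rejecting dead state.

start=q0; accept=q8; q0-0->q0; q0-1->q1; q1-0->q2; q1-1->q1; q2-0->q3; q2-1->q1; q3-0->q4; q3-1->q1; q4-0->q4; q4-1->q5; q5-0->q4; q5-1->q6; q6-0->q7; q6-1->q6; q7-0->q4; q7-1->q8; q8-0->q4; q8-1->q6

Run two small machines in parallel and take their product. One (5 states) tracks how much of the suffix `1101` has currently been matched; the other (5 states) tracks whether and how much of `1000` has been seen. Each combined state is a pair, one component from each; accept when both components accept. Minimizing collapses redundant product states.
A 9-state machine:
        0   1  
>  q0   q0  q1 
   q1   q2  q1 
   q2   q3  q1 
   q3   q4  q1 
   q4   q4  q5 
   q5   q4  q6 
   q6   q7  q6 
   q7   q4  q8 
 * q8   q4  q6 
(> = start, * = accepting)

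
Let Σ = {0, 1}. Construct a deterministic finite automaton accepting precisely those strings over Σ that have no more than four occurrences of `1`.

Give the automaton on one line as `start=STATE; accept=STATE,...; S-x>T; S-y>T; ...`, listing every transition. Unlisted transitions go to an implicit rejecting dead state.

Only the number of `1`s matters, and only up to 5. Make a chain q0 → q1 → q2 → q3 → q4 → q5 advanced by each `1` (with q5 absorbing); every other symbol self-loops. The accepting set is {q0, q1, q2, q3, q4}.
A 6-state machine:
        0   1  
>* q0   q0  q1 
 * q1   q1  q2 
 * q2   q2  q3 
 * q3   q3  q4 
 * q4   q4  q5 
   q5   q5  q5 
(> = start, * = accepting)

start=q0; accept=q0,q1,q2,q3,q4; q0-0>q0; q0-1>q1; q1-0>q1; q1-1>q2; q2-0>q2; q2-1>q3; q3-0>q3; q3-1>q4; q4-0>q4; q4-1>q5; q5-0>q5; q5-1>q5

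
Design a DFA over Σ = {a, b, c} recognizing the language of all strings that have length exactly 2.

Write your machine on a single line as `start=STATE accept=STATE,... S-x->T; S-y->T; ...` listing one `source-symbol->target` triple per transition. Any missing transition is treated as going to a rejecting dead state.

We only need to distinguish lengths 0, 1, …, 2, and '>2'. Chain q0 → q1 → q2 → q3 on every symbol, with q3 looping. Accepting states: {q2}.
        a   b   c  
>  q0   q1  q1  q1 
   q1   q2  q2  q2 
 * q2   q3  q3  q3 
   q3   q3  q3  q3 
(> = start, * = accepting)

start=q0; accept=q2; q0-a->q1; q0-b->q1; q0-c->q1; q1-a->q2; q1-b->q2; q1-c->q2; q2-a->q3; q2-b->q3; q2-c->q3; q3-a->q3; q3-b->q3; q3-c->q3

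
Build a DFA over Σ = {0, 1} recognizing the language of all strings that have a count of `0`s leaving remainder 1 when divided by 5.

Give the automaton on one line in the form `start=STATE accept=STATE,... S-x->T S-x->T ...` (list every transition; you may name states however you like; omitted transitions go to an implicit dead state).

start=s0 accept=s1 s0-0->s1 s0-1->s0 s1-0->s2 s1-1->s1 s2-0->s3 s2-1->s2 s3-0->s4 s3-1->s3 s4-0->s0 s4-1->s4

The only thing that matters is how many `0`s have appeared, reduced mod 5. Use one state per residue: s0 for 0, …, s4 for 4. Reading `0` moves to the next residue; anything else stays put. s1 is accepting.
A 5-state machine:
        0   1  
>  s0   s1  s0 
 * s1   s2  s1 
   s2   s3  s2 
   s3   s4  s3 
   s4   s0  s4 
(> = start, * = accepting)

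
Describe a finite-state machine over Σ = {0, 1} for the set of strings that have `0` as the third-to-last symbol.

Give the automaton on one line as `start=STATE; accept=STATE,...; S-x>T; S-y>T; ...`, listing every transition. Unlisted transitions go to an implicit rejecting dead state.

start=q0; accept=q7,q8,q9,q10; q0-0>q1; q0-1>q2; q1-0>q3; q1-1>q4; q2-0>q5; q2-1>q6; q3-0>q7; q3-1>q8; q4-0>q9; q4-1>q10; q5-0>q11; q5-1>q12; q6-0>q13; q6-1>q14; q7-0>q7; q7-1>q8; q8-0>q9; q8-1>q10; q9-0>q11; q9-1>q12; q10-0>q13; q10-1>q14; q11-0>q7; q11-1>q8; q12-0>q9; q12-1>q10; q13-0>q11; q13-1>q12; q14-0>q13; q14-1>q14

A DFA must remember the last 3 symbols (since which symbol is third-to-last isn't known until the input ends). Use one state per possible window of the last ≤3 symbols; accept from those whose window starts with `0`.
          0    1  
>  q0     q1   q2 
   q1     q3   q4 
   q2     q5   q6 
   q3     q7   q8 
   q4     q9  q10 
   q5    q11  q12 
   q6    q13  q14 
 * q7     q7   q8 
 * q8     q9  q10 
 * q9    q11  q12 
 * q10   q13  q14 
   q11    q7   q8 
   q12    q9  q10 
   q13   q11  q12 
   q14   q13  q14 
(> = start, * = accepting)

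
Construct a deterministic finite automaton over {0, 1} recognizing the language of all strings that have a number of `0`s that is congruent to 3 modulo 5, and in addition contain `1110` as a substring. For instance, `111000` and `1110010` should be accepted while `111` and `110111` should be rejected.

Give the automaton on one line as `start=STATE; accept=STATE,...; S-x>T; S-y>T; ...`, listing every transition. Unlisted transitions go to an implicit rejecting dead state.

Run two small machines in parallel and take their product. One (5 states) tracks the count of `0`s modulo 5; the other (5 states) tracks whether and how much of `1110` has been seen. Each combined state is a pair, one component from each; accept when both components accept. After merging equivalent states the machine shrinks.
With 21 states:
          0    1  
>  S0     S1   S2 
   S1     S3   S4 
   S2     S1   S5 
   S3     S6   S7 
   S4     S3   S8 
   S5     S1   S9 
   S6    S10  S11 
   S7     S6  S12 
   S8     S3  S13 
   S9    S13   S9 
   S10    S0  S14 
   S11   S10  S15 
   S12    S6  S16 
   S13   S16  S13 
   S14    S0  S17 
   S15   S10  S18 
   S16   S19  S16 
   S17    S0  S20 
   S18   S20  S18 
 * S19   S20  S19 
   S20    S9  S20 
(> = start, * = accepting)

start=S0; accept=S19; S0-0>S1; S0-1>S2; S1-0>S3; S1-1>S4; S2-0>S1; S2-1>S5; S3-0>S6; S3-1>S7; S4-0>S3; S4-1>S8; S5-0>S1; S5-1>S9; S6-0>S10; S6-1>S11; S7-0>S6; S7-1>S12; S8-0>S3; S8-1>S13; S9-0>S13; S9-1>S9; S10-0>S0; S10-1>S14; S11-0>S10; S11-1>S15; S12-0>S6; S12-1>S16; S13-0>S16; S13-1>S13; S14-0>S0; S14-1>S17; S15-0>S10; S15-1>S18; S16-0>S19; S16-1>S16; S17-0>S0; S17-1>S20; S18-0>S20; S18-1>S18; S19-0>S20; S19-1>S19; S20-0>S9; S20-1>S20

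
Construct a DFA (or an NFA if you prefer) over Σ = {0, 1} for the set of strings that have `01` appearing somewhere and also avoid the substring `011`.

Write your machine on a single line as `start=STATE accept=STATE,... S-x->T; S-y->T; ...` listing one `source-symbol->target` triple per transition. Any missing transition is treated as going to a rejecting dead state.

start=A; accept=C,D; A-0->B; A-1->A; B-0->B; B-1->C; C-0->D; C-1->E; D-0->D; D-1->C; E-0->E; E-1->E

Handle the two conditions separately and then intersect. The first has 3 states tracking whether and how much of `01` has been seen; the second has 4 states tracking partial matches of the forbidden pattern `011`. A product state is a pair (one from each), accepting exactly when both do.
A 5-state machine:
       0  1 
>  A   B  A 
   B   B  C 
 * C   D  E 
 * D   D  C 
   E   E  E 
(> = start, * = accepting)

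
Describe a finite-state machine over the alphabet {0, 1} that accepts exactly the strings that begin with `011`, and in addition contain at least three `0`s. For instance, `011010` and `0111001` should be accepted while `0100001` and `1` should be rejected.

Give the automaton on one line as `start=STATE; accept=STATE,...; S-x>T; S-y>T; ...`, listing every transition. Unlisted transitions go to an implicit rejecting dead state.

start=A; accept=K,L; A-0>B; A-1>C; B-0>D; B-1>E; C-0>F; C-1>C; D-0>G; D-1>D; E-0>D; E-1>H; F-0>D; F-1>F; G-0>I; G-1>G; H-0>J; H-1>H; I-0>I; I-1>I; J-0>K; J-1>J; K-0>L; K-1>K; L-0>L; L-1>L

Handle the two conditions separately and then intersect. The first has 5 states tracking whether the input so far still matches the prefix `011`; the second has 5 states tracking the count of `0`s, saturating at 4. A product state is a pair (one from each), accepting exactly when both do.
       0  1 
>  A   B  C 
   B   D  E 
   C   F  C 
   D   G  D 
   E   D  H 
   F   D  F 
   G   I  G 
   H   J  H 
   I   I  I 
   J   K  J 
 * K   L  K 
 * L   L  L 
(> = start, * = accepting)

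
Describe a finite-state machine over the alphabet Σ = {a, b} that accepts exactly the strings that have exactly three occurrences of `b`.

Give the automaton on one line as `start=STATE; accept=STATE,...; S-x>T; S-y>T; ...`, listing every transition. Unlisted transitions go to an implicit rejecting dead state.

start=q0; accept=q3; q0-a>q0; q0-b>q1; q1-a>q1; q1-b>q2; q2-a>q2; q2-b>q3; q3-a>q3; q3-b>q4; q4-a>q4; q4-b>q4

Count `b`s, saturating at 4: states q0 through q3 mean 0 through 3 `b`s seen; q4 means more than 3. Each `b` increments (capped at q4); other symbols loop. Accept from {q3}.
A 5-state machine:
        a   b  
>  q0   q0  q1 
   q1   q1  q2 
   q2   q2  q3 
 * q3   q3  q4 
   q4   q4  q4 
(> = start, * = accepting)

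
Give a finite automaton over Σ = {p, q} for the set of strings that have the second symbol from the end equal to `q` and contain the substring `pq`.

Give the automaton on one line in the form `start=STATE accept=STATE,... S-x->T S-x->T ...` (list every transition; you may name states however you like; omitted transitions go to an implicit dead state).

Run two small machines in parallel and take their product. The first has 7 states tracking the last 2 symbols read; the second has 3 states tracking whether and how much of `pq` has been seen. A product state is a pair (one from each), accepting exactly when both do.
10 states suffice.
       p  q 
>  A   B  C 
   B   D  E 
   C   F  G 
   D   D  E 
   E   H  I 
   F   D  E 
   G   F  G 
 * H   J  E 
 * I   H  I 
   J   J  E 
(> = start, * = accepting)

start=A accept=H,I A-p->B A-q->C B-p->D B-q->E C-p->F C-q->G D-p->D D-q->E E-p->H E-q->I F-p->D F-q->E G-p->F G-q->G H-p->J H-q->E I-p->H I-q->I J-p->J J-q->E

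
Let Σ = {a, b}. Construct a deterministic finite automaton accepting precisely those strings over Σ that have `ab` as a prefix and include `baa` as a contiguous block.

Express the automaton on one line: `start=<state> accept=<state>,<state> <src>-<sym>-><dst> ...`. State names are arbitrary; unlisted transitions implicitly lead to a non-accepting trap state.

Build one automaton per condition and run them in lockstep. The first has 4 states tracking whether the input so far still matches the prefix `ab`; the second has 4 states tracking whether and how much of `baa` has been seen. A product state is a pair (one from each), accepting exactly when both do. Minimizing collapses redundant product states.
With 6 states:
        a   b  
>  q0   q1  q2 
   q1   q2  q3 
   q2   q2  q2 
   q3   q4  q3 
   q4   q5  q3 
 * q5   q5  q5 
(> = start, * = accepting)

start=q0 accept=q5 q0-a->q1 q0-b->q2 q1-a->q2 q1-b->q3 q2-a->q2 q2-b->q2 q3-a->q4 q3-b->q3 q4-a->q5 q4-b->q3 q5-a->q5 q5-b->q5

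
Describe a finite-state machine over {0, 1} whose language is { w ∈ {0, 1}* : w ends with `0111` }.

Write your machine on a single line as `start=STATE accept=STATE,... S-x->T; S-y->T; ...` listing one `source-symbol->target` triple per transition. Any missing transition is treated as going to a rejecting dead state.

start=q0; accept=q4; q0-0->q1; q0-1->q0; q1-0->q1; q1-1->q2; q2-0->q1; q2-1->q3; q3-0->q1; q3-1->q4; q4-0->q1; q4-1->q0

Let each state record the length of the longest suffix of the input read so far that is also a prefix of `0111`. q1 means the last symbol is `0`; q2 means the last 2 symbols are `01`; q3 means the last 3 symbols are `011`; q4 means the last 4 symbols are `0111`. Accept only at q4, where the string currently ends in `0111`.
        0   1  
>  q0   q1  q0 
   q1   q1  q2 
   q2   q1  q3 
   q3   q1  q4 
 * q4   q1  q0 
(> = start, * = accepting)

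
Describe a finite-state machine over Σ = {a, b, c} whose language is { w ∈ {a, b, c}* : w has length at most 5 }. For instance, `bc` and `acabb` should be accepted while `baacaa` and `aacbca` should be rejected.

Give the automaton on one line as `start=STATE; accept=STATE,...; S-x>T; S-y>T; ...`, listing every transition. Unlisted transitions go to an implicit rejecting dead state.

We only need to distinguish lengths 0, 1, …, 5, and '>5'. Chain q0 → q1 → q2 → q3 → q4 → q5 → q6 on every symbol, with q6 looping. Accepting states: {q0, q1, q2, q3, q4, q5}.
With 7 states:
        a   b   c  
>* q0   q1  q1  q1 
 * q1   q2  q2  q2 
 * q2   q3  q3  q3 
 * q3   q4  q4  q4 
 * q4   q5  q5  q5 
 * q5   q6  q6  q6 
   q6   q6  q6  q6 
(> = start, * = accepting)

start=q0; accept=q0,q1,q2,q3,q4,q5; q0-a>q1; q0-b>q1; q0-c>q1; q1-a>q2; q1-b>q2; q1-c>q2; q2-a>q3; q2-b>q3; q2-c>q3; q3-a>q4; q3-b>q4; q3-c>q4; q4-a>q5; q4-b>q5; q4-c>q5; q5-a>q6; q5-b>q6; q5-c>q6; q6-a>q6; q6-b>q6; q6-c>q6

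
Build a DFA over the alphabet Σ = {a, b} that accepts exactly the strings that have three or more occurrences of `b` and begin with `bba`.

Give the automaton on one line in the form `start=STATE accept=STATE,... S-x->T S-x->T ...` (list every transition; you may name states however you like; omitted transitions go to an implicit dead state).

start=q0 accept=q5 q0-a->q1 q0-b->q2 q1-a->q1 q1-b->q1 q2-a->q1 q2-b->q3 q3-a->q4 q3-b->q1 q4-a->q4 q4-b->q5 q5-a->q5 q5-b->q5

Run two small machines in parallel and take their product. The first has 5 states tracking the count of `b`s, saturating at 4; the second has 5 states tracking whether the input so far still matches the prefix `bba`. A product state is a pair (one from each), accepting exactly when both do. Equivalent product states are then merged.
With 6 states:
        a   b  
>  q0   q1  q2 
   q1   q1  q1 
   q2   q1  q3 
   q3   q4  q1 
   q4   q4  q5 
 * q5   q5  q5 
(> = start, * = accepting)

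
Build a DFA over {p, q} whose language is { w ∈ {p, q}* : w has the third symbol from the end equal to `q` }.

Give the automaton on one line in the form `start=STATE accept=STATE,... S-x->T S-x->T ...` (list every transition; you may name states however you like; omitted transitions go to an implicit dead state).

start=s0 accept=s11,s12,s13,s14 s0-p->s1 s0-q->s2 s1-p->s3 s1-q->s4 s2-p->s5 s2-q->s6 s3-p->s7 s3-q->s8 s4-p->s9 s4-q->s10 s5-p->s11 s5-q->s12 s6-p->s13 s6-q->s14 s7-p->s7 s7-q->s8 s8-p->s9 s8-q->s10 s9-p->s11 s9-q->s12 s10-p->s13 s10-q->s14 s11-p->s7 s11-q->s8 s12-p->s9 s12-q->s10 s13-p->s11 s13-q->s12 s14-p->s13 s14-q->s14

A DFA must remember the last 3 symbols (since which symbol is third-to-last isn't known until the input ends). Use one state per possible window of the last ≤3 symbols; accept from those whose window starts with `q`.
          p    q  
>  s0     s1   s2 
   s1     s3   s4 
   s2     s5   s6 
   s3     s7   s8 
   s4     s9  s10 
   s5    s11  s12 
   s6    s13  s14 
   s7     s7   s8 
   s8     s9  s10 
   s9    s11  s12 
   s10   s13  s14 
 * s11    s7   s8 
 * s12    s9  s10 
 * s13   s11  s12 
 * s14   s13  s14 
(> = start, * = accepting)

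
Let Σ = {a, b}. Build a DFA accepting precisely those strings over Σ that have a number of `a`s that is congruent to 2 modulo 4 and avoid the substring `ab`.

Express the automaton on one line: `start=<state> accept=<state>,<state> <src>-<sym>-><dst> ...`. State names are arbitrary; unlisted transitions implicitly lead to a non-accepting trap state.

start=S0 accept=S2 S0-a->S1 S0-b->S0 S1-a->S2 S1-b->S3 S2-a->S4 S2-b->S5 S3-a->S5 S3-b->S3 S4-a->S6 S4-b->S7 S5-a->S7 S5-b->S5 S6-a->S1 S6-b->S8 S7-a->S8 S7-b->S7 S8-a->S3 S8-b->S8

Run two small machines in parallel and take their product. The first has 4 states tracking the count of `a`s modulo 4; the second has 3 states tracking partial matches of the forbidden pattern `ab`. A product state is a pair (one from each), accepting exactly when both do.
A 9-state machine:
        a   b  
>  S0   S1  S0 
   S1   S2  S3 
 * S2   S4  S5 
   S3   S5  S3 
   S4   S6  S7 
   S5   S7  S5 
   S6   S1  S8 
   S7   S8  S7 
   S8   S3  S8 
(> = start, * = accepting)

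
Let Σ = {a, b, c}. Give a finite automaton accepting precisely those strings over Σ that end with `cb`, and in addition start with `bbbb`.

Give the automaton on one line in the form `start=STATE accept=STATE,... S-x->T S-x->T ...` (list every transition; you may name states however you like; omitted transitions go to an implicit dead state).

Handle the two conditions separately and then intersect. One (3 states) tracks how much of the suffix `cb` has currently been matched; the other (6 states) tracks whether the input so far still matches the prefix `bbbb`. Each combined state is a pair, one component from each; accept when both components accept. Minimizing collapses redundant product states.
8 states suffice.
        a   b   c  
>  q0   q1  q2  q1 
   q1   q1  q1  q1 
   q2   q1  q3  q1 
   q3   q1  q4  q1 
   q4   q1  q5  q1 
   q5   q5  q5  q6 
   q6   q5  q7  q6 
 * q7   q5  q5  q6 
(> = start, * = accepting)

start=q0 accept=q7 q0-a->q1 q0-b->q2 q0-c->q1 q1-a->q1 q1-b->q1 q1-c->q1 q2-a->q1 q2-b->q3 q2-c->q1 q3-a->q1 q3-b->q4 q3-c->q1 q4-a->q1 q4-b->q5 q4-c->q1 q5-a->q5 q5-b->q5 q5-c->q6 q6-a->q5 q6-b->q7 q6-c->q6 q7-a->q5 q7-b->q5 q7-c->q6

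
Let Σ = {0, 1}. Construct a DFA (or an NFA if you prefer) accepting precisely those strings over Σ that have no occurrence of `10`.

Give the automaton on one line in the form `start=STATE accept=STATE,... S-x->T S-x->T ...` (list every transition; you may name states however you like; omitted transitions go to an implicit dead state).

start=s0 accept=s0,s1 s0-0->s0 s0-1->s1 s1-0->s2 s1-1->s1 s2-0->s2 s2-1->s2

Track partial matches of the forbidden pattern `10`. State s2 is a dead state reached once `10` has occurred; every other state accepts. s0 means no part of `10` is currently matched.
        0   1  
>* s0   s0  s1 
 * s1   s2  s1 
   s2   s2  s2 
(> = start, * = accepting)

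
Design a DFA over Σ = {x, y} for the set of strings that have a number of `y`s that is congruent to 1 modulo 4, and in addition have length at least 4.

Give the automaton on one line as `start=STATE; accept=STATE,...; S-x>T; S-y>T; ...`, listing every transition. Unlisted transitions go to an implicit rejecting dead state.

Handle the two conditions separately and then intersect. One (4 states) tracks the count of `y`s modulo 4; the other (6 states) tracks the input length, saturating at 5. Each combined state is a pair, one component from each; accept when both components accept.
18 states suffice.
          x    y  
>  q0     q1   q2 
   q1     q3   q4 
   q2     q4   q5 
   q3     q6   q7 
   q4     q7   q8 
   q5     q8   q9 
   q6    q10  q11 
   q7    q11  q12 
   q8    q12  q13 
   q9    q13  q10 
   q10   q14  q15 
 * q11   q15  q16 
   q12   q16  q17 
   q13   q17  q14 
   q14   q14  q15 
 * q15   q15  q16 
   q16   q16  q17 
   q17   q17  q14 
(> = start, * = accepting)

start=q0; accept=q11,q15; q0-x>q1; q0-y>q2; q1-x>q3; q1-y>q4; q2-x>q4; q2-y>q5; q3-x>q6; q3-y>q7; q4-x>q7; q4-y>q8; q5-x>q8; q5-y>q9; q6-x>q10; q6-y>q11; q7-x>q11; q7-y>q12; q8-x>q12; q8-y>q13; q9-x>q13; q9-y>q10; q10-x>q14; q10-y>q15; q11-x>q15; q11-y>q16; q12-x>q16; q12-y>q17; q13-x>q17; q13-y>q14; q14-x>q14; q14-y>q15; q15-x>q15; q15-y>q16; q16-x>q16; q16-y>q17; q17-x>q17; q17-y>q14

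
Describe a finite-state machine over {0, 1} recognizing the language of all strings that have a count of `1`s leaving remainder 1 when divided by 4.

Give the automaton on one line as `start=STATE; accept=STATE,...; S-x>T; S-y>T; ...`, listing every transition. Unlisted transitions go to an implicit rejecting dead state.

start=A; accept=B; A-0>A; A-1>B; B-0>B; B-1>C; C-0>C; C-1>D; D-0>D; D-1>A

The only thing that matters is how many `1`s have appeared, reduced mod 4. Use one state per residue: A for 0, …, D for 3. Reading `1` moves to the next residue; anything else stays put. B is accepting.
4 states suffice.
       0  1 
>  A   A  B 
 * B   B  C 
   C   C  D 
   D   D  A 
(> = start, * = accepting)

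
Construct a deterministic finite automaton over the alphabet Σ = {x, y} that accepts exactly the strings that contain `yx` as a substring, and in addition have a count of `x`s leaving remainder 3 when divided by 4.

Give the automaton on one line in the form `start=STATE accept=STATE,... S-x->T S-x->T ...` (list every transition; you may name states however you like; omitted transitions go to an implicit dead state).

start=s0 accept=s10 s0-x->s1 s0-y->s2 s1-x->s3 s1-y->s4 s2-x->s5 s2-y->s2 s3-x->s6 s3-y->s7 s4-x->s8 s4-y->s4 s5-x->s8 s5-y->s5 s6-x->s0 s6-y->s9 s7-x->s10 s7-y->s7 s8-x->s10 s8-y->s8 s9-x->s11 s9-y->s9 s10-x->s11 s10-y->s10 s11-x->s5 s11-y->s11

Build one automaton per condition and run them in lockstep. The first has 3 states tracking whether and how much of `yx` has been seen; the second has 4 states tracking the count of `x`s modulo 4. A product state is a pair (one from each), accepting exactly when both do.
12 states suffice.
          x    y  
>  s0     s1   s2 
   s1     s3   s4 
   s2     s5   s2 
   s3     s6   s7 
   s4     s8   s4 
   s5     s8   s5 
   s6     s0   s9 
   s7    s10   s7 
   s8    s10   s8 
   s9    s11   s9 
 * s10   s11  s10 
   s11    s5  s11 
(> = start, * = accepting)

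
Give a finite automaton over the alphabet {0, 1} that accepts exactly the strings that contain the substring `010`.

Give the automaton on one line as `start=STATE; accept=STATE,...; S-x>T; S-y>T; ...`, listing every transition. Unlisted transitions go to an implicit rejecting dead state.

start=A; accept=D; A-0>B; A-1>A; B-0>B; B-1>C; C-0>D; C-1>A; D-0>D; D-1>D

Track how much of `010` has been matched so far: state A is no progress, D is the absorbing accept state reached once `010` has occurred. Intermediate states record partial matches; on a mismatch, fall back to the longest reusable overlap.
A 4-state machine:
       0  1 
>  A   B  A 
   B   B  C 
   C   D  A 
 * D   D  D 
(> = start, * = accepting)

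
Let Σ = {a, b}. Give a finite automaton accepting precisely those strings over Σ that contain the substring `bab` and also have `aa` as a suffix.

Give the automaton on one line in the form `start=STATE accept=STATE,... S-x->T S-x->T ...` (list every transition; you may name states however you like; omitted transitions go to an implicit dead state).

start=q0 accept=q5 q0-a->q0 q0-b->q1 q1-a->q2 q1-b->q1 q2-a->q0 q2-b->q3 q3-a->q4 q3-b->q3 q4-a->q5 q4-b->q3 q5-a->q5 q5-b->q3

Handle the two conditions separately and then intersect. The first has 4 states tracking whether and how much of `bab` has been seen; the second has 3 states tracking how much of the suffix `aa` has currently been matched. A product state is a pair (one from each), accepting exactly when both do. After merging equivalent states the machine shrinks.
        a   b  
>  q0   q0  q1 
   q1   q2  q1 
   q2   q0  q3 
   q3   q4  q3 
   q4   q5  q3 
 * q5   q5  q3 
(> = start, * = accepting)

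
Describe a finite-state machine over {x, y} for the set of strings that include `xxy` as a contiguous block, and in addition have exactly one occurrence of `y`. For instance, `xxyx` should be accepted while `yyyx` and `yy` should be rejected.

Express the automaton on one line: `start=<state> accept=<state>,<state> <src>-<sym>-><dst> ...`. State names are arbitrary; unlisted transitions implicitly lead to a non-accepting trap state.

Run two small machines in parallel and take their product. The first has 4 states tracking whether and how much of `xxy` has been seen; the second has 3 states tracking the count of `y`s, saturating at 2. A product state is a pair (one from each), accepting exactly when both do.
With 11 states:
          x    y  
>  s0     s1   s2 
   s1     s3   s2 
   s2     s4   s5 
   s3     s3   s6 
   s4     s7   s5 
   s5     s8   s5 
 * s6     s6   s9 
   s7     s7   s9 
   s8    s10   s5 
   s9     s9   s9 
   s10   s10   s9 
(> = start, * = accepting)

start=s0 accept=s6 s0-x->s1 s0-y->s2 s1-x->s3 s1-y->s2 s2-x->s4 s2-y->s5 s3-x->s3 s3-y->s6 s4-x->s7 s4-y->s5 s5-x->s8 s5-y->s5 s6-x->s6 s6-y->s9 s7-x->s7 s7-y->s9 s8-x->s10 s8-y->s5 s9-x->s9 s9-y->s9 s10-x->s10 s10-y->s9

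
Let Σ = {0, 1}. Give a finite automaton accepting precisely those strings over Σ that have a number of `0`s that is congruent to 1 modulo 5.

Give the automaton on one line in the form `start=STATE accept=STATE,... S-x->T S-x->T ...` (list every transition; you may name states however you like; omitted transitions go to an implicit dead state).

start=q0 accept=q1 q0-0->q1 q0-1->q0 q1-0->q2 q1-1->q1 q2-0->q3 q2-1->q2 q3-0->q4 q3-1->q3 q4-0->q0 q4-1->q4

Keep the running count of `0`s modulo 5: each `0` advances along the cycle q0 → q1 → q2 → q3 → q4 → q0 while other symbols loop. Accept at q1.
A 5-state machine:
        0   1  
>  q0   q1  q0 
 * q1   q2  q1 
   q2   q3  q2 
   q3   q4  q3 
   q4   q0  q4 
(> = start, * = accepting)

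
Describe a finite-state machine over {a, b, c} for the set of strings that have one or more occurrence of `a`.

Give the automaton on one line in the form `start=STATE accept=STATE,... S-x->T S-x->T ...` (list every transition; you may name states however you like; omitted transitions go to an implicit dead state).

start=S0 accept=S1,S2 S0-a->S1 S0-b->S0 S0-c->S0 S1-a->S2 S1-b->S1 S1-c->S1 S2-a->S2 S2-b->S2 S2-c->S2

Only the number of `a`s matters, and only up to 2. Make a chain S0 → S1 → S2 advanced by each `a` (with S2 absorbing); every other symbol self-loops. The accepting set is {S1, S2}.
With 3 states:
        a   b   c  
>  S0   S1  S0  S0 
 * S1   S2  S1  S1 
 * S2   S2  S2  S2 
(> = start, * = accepting)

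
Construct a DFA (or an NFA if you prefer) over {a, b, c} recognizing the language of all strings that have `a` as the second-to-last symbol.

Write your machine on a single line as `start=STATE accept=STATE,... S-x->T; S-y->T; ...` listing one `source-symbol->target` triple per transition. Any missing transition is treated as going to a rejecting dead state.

A DFA must remember the last 2 symbols (since which symbol is second-to-last isn't known until the input ends). Use one state per possible window of the last ≤2 symbols; accept from those whose window starts with `a`.
With 13 states:
          a    b    c  
>  q0     q1   q2   q3 
   q1     q4   q5   q6 
   q2     q7   q8   q9 
   q3    q10  q11  q12 
 * q4     q4   q5   q6 
 * q5     q7   q8   q9 
 * q6    q10  q11  q12 
   q7     q4   q5   q6 
   q8     q7   q8   q9 
   q9    q10  q11  q12 
   q10    q4   q5   q6 
   q11    q7   q8   q9 
   q12   q10  q11  q12 
(> = start, * = accepting)

start=q0; accept=q4,q5,q6; q0-a->q1; q0-b->q2; q0-c->q3; q1-a->q4; q1-b->q5; q1-c->q6; q2-a->q7; q2-b->q8; q2-c->q9; q3-a->q10; q3-b->q11; q3-c->q12; q4-a->q4; q4-b->q5; q4-c->q6; q5-a->q7; q5-b->q8; q5-c->q9; q6-a->q10; q6-b->q11; q6-c->q12; q7-a->q4; q7-b->q5; q7-c->q6; q8-a->q7; q8-b->q8; q8-c->q9; q9-a->q10; q9-b->q11; q9-c->q12; q10-a->q4; q10-b->q5; q10-c->q6; q11-a->q7; q11-b->q8; q11-c->q9; q12-a->q10; q12-b->q11; q12-c->q12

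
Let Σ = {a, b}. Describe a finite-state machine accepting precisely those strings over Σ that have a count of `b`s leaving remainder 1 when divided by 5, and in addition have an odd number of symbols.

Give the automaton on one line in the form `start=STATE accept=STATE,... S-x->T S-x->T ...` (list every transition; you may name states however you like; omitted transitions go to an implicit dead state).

Build one automaton per condition and run them in lockstep. The first has 5 states tracking the count of `b`s modulo 5; the second has 2 states tracking the input length modulo 2. A product state is a pair (one from each), accepting exactly when both do.
With 10 states:
        a   b  
>  q0   q1  q2 
   q1   q0  q3 
 * q2   q3  q4 
   q3   q2  q5 
   q4   q5  q6 
   q5   q4  q7 
   q6   q7  q8 
   q7   q6  q9 
   q8   q9  q1 
   q9   q8  q0 
(> = start, * = accepting)

start=q0 accept=q2 q0-a->q1 q0-b->q2 q1-a->q0 q1-b->q3 q2-a->q3 q2-b->q4 q3-a->q2 q3-b->q5 q4-a->q5 q4-b->q6 q5-a->q4 q5-b->q7 q6-a->q7 q6-b->q8 q7-a->q6 q7-b->q9 q8-a->q9 q8-b->q1 q9-a->q8 q9-b->q0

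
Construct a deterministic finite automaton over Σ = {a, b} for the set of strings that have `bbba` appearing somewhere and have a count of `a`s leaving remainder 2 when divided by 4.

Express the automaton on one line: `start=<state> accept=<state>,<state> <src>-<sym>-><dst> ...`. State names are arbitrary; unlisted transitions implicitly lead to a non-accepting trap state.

Handle the two conditions separately and then intersect. The first has 5 states tracking whether and how much of `bbba` has been seen; the second has 4 states tracking the count of `a`s modulo 4. A product state is a pair (one from each), accepting exactly when both do.
A 20-state machine:
          a    b  
>  q0     q1   q2 
   q1     q3   q4 
   q2     q1   q5 
   q3     q6   q7 
   q4     q3   q8 
   q5     q1   q9 
   q6     q0  q10 
   q7     q6  q11 
   q8     q3  q12 
   q9    q13   q9 
   q10    q0  q14 
   q11    q6  q15 
   q12   q16  q12 
   q13   q16  q13 
   q14    q0  q17 
   q15   q18  q15 
 * q16   q18  q16 
   q17   q19  q17 
   q18   q19  q18 
   q19   q13  q19 
(> = start, * = accepting)

start=q0 accept=q16 q0-a->q1 q0-b->q2 q1-a->q3 q1-b->q4 q2-a->q1 q2-b->q5 q3-a->q6 q3-b->q7 q4-a->q3 q4-b->q8 q5-a->q1 q5-b->q9 q6-a->q0 q6-b->q10 q7-a->q6 q7-b->q11 q8-a->q3 q8-b->q12 q9-a->q13 q9-b->q9 q10-a->q0 q10-b->q14 q11-a->q6 q11-b->q15 q12-a->q16 q12-b->q12 q13-a->q16 q13-b->q13 q14-a->q0 q14-b->q17 q15-a->q18 q15-b->q15 q16-a->q18 q16-b->q16 q17-a->q19 q17-b->q17 q18-a->q19 q18-b->q18 q19-a->q13 q19-b->q19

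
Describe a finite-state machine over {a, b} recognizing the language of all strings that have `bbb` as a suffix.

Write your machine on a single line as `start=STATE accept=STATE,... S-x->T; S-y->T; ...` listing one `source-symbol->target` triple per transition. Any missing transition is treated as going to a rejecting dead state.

start=q0; accept=q3; q0-a->q0; q0-b->q1; q1-a->q0; q1-b->q2; q2-a->q0; q2-b->q3; q3-a->q0; q3-b->q3

Remember how much of `bbb` the current input suffix matches. State q0 means no match yet; q1 means the last symbol is `b`; q2 means the last 2 symbols are `bb`; q3 means the last 3 symbols are `bbb`. Only q3 accepts. On a mismatch, fall back to the longest proper suffix that is still a prefix of `bbb`.
A 4-state machine:
        a   b  
>  q0   q0  q1 
   q1   q0  q2 
   q2   q0  q3 
 * q3   q0  q3 
(> = start, * = accepting)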